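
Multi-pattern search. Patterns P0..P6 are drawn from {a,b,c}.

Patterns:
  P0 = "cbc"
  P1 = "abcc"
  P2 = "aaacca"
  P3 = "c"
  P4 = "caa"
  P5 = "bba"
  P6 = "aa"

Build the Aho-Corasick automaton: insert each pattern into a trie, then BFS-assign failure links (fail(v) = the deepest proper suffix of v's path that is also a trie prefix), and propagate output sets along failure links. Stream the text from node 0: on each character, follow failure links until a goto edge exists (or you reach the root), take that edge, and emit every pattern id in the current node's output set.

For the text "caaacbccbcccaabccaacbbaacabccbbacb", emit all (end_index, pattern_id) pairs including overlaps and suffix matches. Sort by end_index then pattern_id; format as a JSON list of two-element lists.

Build:
Trie (insert patterns):
  0='ε' goto a→4 b→15 c→1
  1='c' goto a→13 b→2  ←P3
  2='cb' goto c→3
  3='cbc' goto ·  ←P0
  4='a' goto a→8 b→5
  5='ab' goto c→6
  6='abc' goto c→7
  7='abcc' goto ·  ←P1
  8='aa' goto a→9  ←P6
  9='aaa' goto c→10
  10='aaac' goto c→11
  11='aaacc' goto a→12
  12='aaacca' goto ·  ←P2
  13='ca' goto a→14
  14='caa' goto ·  ←P4
  15='b' goto b→16
  16='bb' goto a→17
  17='bba' goto ·  ←P5

Failure links (BFS by depth):
  fail(1) 'c': from fail(0)=0 chase 'c': 0 ⇒ 0;  out={3}∪out(0)={3}
  fail(4) 'a': from fail(0)=0 chase 'a': 0 ⇒ 0;  out=∅∪out(0)=∅
  fail(15) 'b': from fail(0)=0 chase 'b': 0 ⇒ 0;  out=∅∪out(0)=∅
  fail(2) 'cb': from fail(1)=0 chase 'b': 0 ⇒ 15;  out=∅∪out(15)=∅
  fail(5) 'ab': from fail(4)=0 chase 'b': 0 ⇒ 15;  out=∅∪out(15)=∅
  fail(8) 'aa': from fail(4)=0 chase 'a': 0 ⇒ 4;  out={6}∪out(4)={6}
  fail(13) 'ca': from fail(1)=0 chase 'a': 0 ⇒ 4;  out=∅∪out(4)=∅
  fail(16) 'bb': from fail(15)=0 chase 'b': 0 ⇒ 15;  out=∅∪out(15)=∅
  fail(3) 'cbc': from fail(2)=15 chase 'c': 15→0 ⇒ 1;  out={0}∪out(1)={0,3}
  fail(6) 'abc': from fail(5)=15 chase 'c': 15→0 ⇒ 1;  out=∅∪out(1)={3}
  fail(9) 'aaa': from fail(8)=4 chase 'a': 4 ⇒ 8;  out=∅∪out(8)={6}
  fail(14) 'caa': from fail(13)=4 chase 'a': 4 ⇒ 8;  out={4}∪out(8)={4,6}
  fail(17) 'bba': from fail(16)=15 chase 'a': 15→0 ⇒ 4;  out={5}∪out(4)={5}
  fail(7) 'abcc': from fail(6)=1 chase 'c': 1→0 ⇒ 1;  out={1}∪out(1)={1,3}
  fail(10) 'aaac': from fail(9)=8 chase 'c': 8→4→0 ⇒ 1;  out=∅∪out(1)={3}
  fail(11) 'aaacc': from fail(10)=1 chase 'c': 1→0 ⇒ 1;  out=∅∪out(1)={3}
  fail(12) 'aaacca': from fail(11)=1 chase 'a': 1 ⇒ 13;  out={2}∪out(13)={2}

Run:
i=0 'c': node 0→1  emit P3@[0:0]
i=1 'a': node 1→13
i=2 'a': node 13→14  emit P4@[0:2],P6@[1:2]
i=3 'a': node 14→9 (fail-walked)  emit P6@[2:3]
i=4 'c': node 9→10  emit P3@[4:4]
i=5 'b': node 10→2 (fail-walked)
i=6 'c': node 2→3  emit P0@[4:6],P3@[6:6]
i=7 'c': node 3→1 (fail-walked)  emit P3@[7:7]
i=8 'b': node 1→2
i=9 'c': node 2→3  emit P0@[7:9],P3@[9:9]
i=10 'c': node 3→1 (fail-walked)  emit P3@[10:10]
i=11 'c': node 1→1 (fail-walked)  emit P3@[11:11]
i=12 'a': node 1→13
i=13 'a': node 13→14  emit P4@[11:13],P6@[12:13]
i=14 'b': node 14→5 (fail-walked)
i=15 'c': node 5→6  emit P3@[15:15]
i=16 'c': node 6→7  emit P1@[13:16],P3@[16:16]
i=17 'a': node 7→13 (fail-walked)
i=18 'a': node 13→14  emit P4@[16:18],P6@[17:18]
i=19 'c': node 14→1 (fail-walked)  emit P3@[19:19]
i=20 'b': node 1→2
i=21 'b': node 2→16 (fail-walked)
i=22 'a': node 16→17  emit P5@[20:22]
i=23 'a': node 17→8 (fail-walked)  emit P6@[22:23]
i=24 'c': node 8→1 (fail-walked)  emit P3@[24:24]
i=25 'a': node 1→13
i=26 'b': node 13→5 (fail-walked)
i=27 'c': node 5→6  emit P3@[27:27]
i=28 'c': node 6→7  emit P1@[25:28],P3@[28:28]
i=29 'b': node 7→2 (fail-walked)
i=30 'b': node 2→16 (fail-walked)
i=31 'a': node 16→17  emit P5@[29:31]
i=32 'c': node 17→1 (fail-walked)  emit P3@[32:32]
i=33 'b': node 1→2

Result: [[0,3],[2,4],[2,6],[3,6],[4,3],[6,0],[6,3],[7,3],[9,0],[9,3],[10,3],[11,3],[13,4],[13,6],[15,3],[16,1],[16,3],[18,4],[18,6],[19,3],[22,5],[23,6],[24,3],[27,3],[28,1],[28,3],[31,5],[32,3]]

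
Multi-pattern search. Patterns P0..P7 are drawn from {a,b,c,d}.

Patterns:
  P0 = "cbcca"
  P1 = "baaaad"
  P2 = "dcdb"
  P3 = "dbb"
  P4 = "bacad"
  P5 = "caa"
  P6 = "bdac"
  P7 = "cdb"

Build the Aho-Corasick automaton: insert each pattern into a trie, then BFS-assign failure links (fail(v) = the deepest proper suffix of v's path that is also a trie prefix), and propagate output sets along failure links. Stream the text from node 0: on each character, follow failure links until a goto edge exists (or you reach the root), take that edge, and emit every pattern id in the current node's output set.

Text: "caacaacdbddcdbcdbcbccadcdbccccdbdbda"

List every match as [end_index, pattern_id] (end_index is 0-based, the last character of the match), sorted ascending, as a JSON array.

Build:
Trie (insert patterns):
  0='ε' goto b→6 c→1 d→12
  1='c' goto a→21 b→2 d→26
  2='cb' goto c→3
  3='cbc' goto c→4
  4='cbcc' goto a→5
  5='cbcca' goto ·  ←P0
  6='b' goto a→7 d→23
  7='ba' goto a→8 c→18
  8='baa' goto a→9
  9='baaa' goto a→10
  10='baaaa' goto d→11
  11='baaaad' goto ·  ←P1
  12='d' goto b→16 c→13
  13='dc' goto d→14
  14='dcd' goto b→15
  15='dcdb' goto ·  ←P2
  16='db' goto b→17
  17='dbb' goto ·  ←P3
  18='bac' goto a→19
  19='baca' goto d→20
  20='bacad' goto ·  ←P4
  21='ca' goto a→22
  22='caa' goto ·  ←P5
  23='bd' goto a→24
  24='bda' goto c→25
  25='bdac' goto ·  ←P6
  26='cd' goto b→27
  27='cdb' goto ·  ←P7

BFS fail/out derivation:
  fail(1) 'c': from fail(0)=0 chase 'c': 0 ⇒ 0;  out=∅∪out(0)=∅
  fail(6) 'b': from fail(0)=0 chase 'b': 0 ⇒ 0;  out=∅∪out(0)=∅
  fail(12) 'd': from fail(0)=0 chase 'd': 0 ⇒ 0;  out=∅∪out(0)=∅
  fail(2) 'cb': from fail(1)=0 chase 'b': 0 ⇒ 6;  out=∅∪out(6)=∅
  fail(7) 'ba': from fail(6)=0 chase 'a': 0 ⇒ 0;  out=∅∪out(0)=∅
  fail(13) 'dc': from fail(12)=0 chase 'c': 0 ⇒ 1;  out=∅∪out(1)=∅
  fail(16) 'db': from fail(12)=0 chase 'b': 0 ⇒ 6;  out=∅∪out(6)=∅
  fail(21) 'ca': from fail(1)=0 chase 'a': 0 ⇒ 0;  out=∅∪out(0)=∅
  fail(23) 'bd': from fail(6)=0 chase 'd': 0 ⇒ 12;  out=∅∪out(12)=∅
  fail(26) 'cd': from fail(1)=0 chase 'd': 0 ⇒ 12;  out=∅∪out(12)=∅
  fail(3) 'cbc': from fail(2)=6 chase 'c': 6→0 ⇒ 1;  out=∅∪out(1)=∅
  fail(8) 'baa': from fail(7)=0 chase 'a': 0 ⇒ 0;  out=∅∪out(0)=∅
  fail(14) 'dcd': from fail(13)=1 chase 'd': 1 ⇒ 26;  out=∅∪out(26)=∅
  fail(17) 'dbb': from fail(16)=6 chase 'b': 6→0 ⇒ 6;  out={3}∪out(6)={3}
  fail(18) 'bac': from fail(7)=0 chase 'c': 0 ⇒ 1;  out=∅∪out(1)=∅
  fail(22) 'caa': from fail(21)=0 chase 'a': 0 ⇒ 0;  out={5}∪out(0)={5}
  fail(24) 'bda': from fail(23)=12 chase 'a': 12→0 ⇒ 0;  out=∅∪out(0)=∅
  fail(27) 'cdb': from fail(26)=12 chase 'b': 12 ⇒ 16;  out={7}∪out(16)={7}
  fail(4) 'cbcc': from fail(3)=1 chase 'c': 1→0 ⇒ 1;  out=∅∪out(1)=∅
  fail(9) 'baaa': from fail(8)=0 chase 'a': 0 ⇒ 0;  out=∅∪out(0)=∅
  fail(15) 'dcdb': from fail(14)=26 chase 'b': 26 ⇒ 27;  out={2}∪out(27)={2,7}
  fail(19) 'baca': from fail(18)=1 chase 'a': 1 ⇒ 21;  out=∅∪out(21)=∅
  fail(25) 'bdac': from fail(24)=0 chase 'c': 0 ⇒ 1;  out={6}∪out(1)={6}
  fail(5) 'cbcca': from fail(4)=1 chase 'a': 1 ⇒ 21;  out={0}∪out(21)={0}
  fail(10) 'baaaa': from fail(9)=0 chase 'a': 0 ⇒ 0;  out=∅∪out(0)=∅
  fail(20) 'bacad': from fail(19)=21 chase 'd': 21→0 ⇒ 12;  out={4}∪out(12)={4}
  fail(11) 'baaaad': from fail(10)=0 chase 'd': 0 ⇒ 12;  out={1}∪out(12)={1}

Run:
i=0 'c': node 0→1
i=1 'a': node 1→21
i=2 'a': node 21→22  emit P5@[0:2]
i=3 'c': node 22→1 (fail-walked)
i=4 'a': node 1→21
i=5 'a': node 21→22  emit P5@[3:5]
i=6 'c': node 22→1 (fail-walked)
i=7 'd': node 1→26
i=8 'b': node 26→27  emit P7@[6:8]
i=9 'd': node 27→23 (fail-walked)
i=10 'd': node 23→12 (fail-walked)
i=11 'c': node 12→13
i=12 'd': node 13→14
i=13 'b': node 14→15  emit P2@[10:13],P7@[11:13]
i=14 'c': node 15→1 (fail-walked)
i=15 'd': node 1→26
i=16 'b': node 26→27  emit P7@[14:16]
i=17 'c': node 27→1 (fail-walked)
i=18 'b': node 1→2
i=19 'c': node 2→3
i=20 'c': node 3→4
i=21 'a': node 4→5  emit P0@[17:21]
i=22 'd': node 5→12 (fail-walked)
i=23 'c': node 12→13
i=24 'd': node 13→14
i=25 'b': node 14→15  emit P2@[22:25],P7@[23:25]
i=26 'c': node 15→1 (fail-walked)
i=27 'c': node 1→1 (fail-walked)
i=28 'c': node 1→1 (fail-walked)
i=29 'c': node 1→1 (fail-walked)
i=30 'd': node 1→26
i=31 'b': node 26→27  emit P7@[29:31]
i=32 'd': node 27→23 (fail-walked)
i=33 'b': node 23→16 (fail-walked)
i=34 'd': node 16→23 (fail-walked)
i=35 'a': node 23→24

All matches (sorted): [[2,5],[5,5],[8,7],[13,2],[13,7],[16,7],[21,0],[25,2],[25,7],[31,7]]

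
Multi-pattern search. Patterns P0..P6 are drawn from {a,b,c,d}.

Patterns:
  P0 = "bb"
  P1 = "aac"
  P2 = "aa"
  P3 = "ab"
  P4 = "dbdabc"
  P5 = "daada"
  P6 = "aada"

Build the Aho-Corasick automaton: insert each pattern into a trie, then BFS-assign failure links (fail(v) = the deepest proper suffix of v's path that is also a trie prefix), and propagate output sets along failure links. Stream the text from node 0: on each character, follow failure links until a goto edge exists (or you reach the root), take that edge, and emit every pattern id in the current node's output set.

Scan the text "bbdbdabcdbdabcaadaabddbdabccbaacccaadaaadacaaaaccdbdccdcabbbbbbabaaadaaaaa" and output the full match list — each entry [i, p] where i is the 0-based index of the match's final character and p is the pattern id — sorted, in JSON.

Construct AC machine:
Trie (insert patterns):
  n0 'ε': a→3 b→1 d→7
  n1 'b': b→2
  n2 'bb': ·  ←P0
  n3 'a': a→4 b→6
  n4 'aa': c→5 d→17  ←P2
  n5 'aac': ·  ←P1
  n6 'ab': ·  ←P3
  n7 'd': a→13 b→8
  n8 'db': d→9
  n9 'dbd': a→10
  n10 'dbda': b→11
  n11 'dbdab': c→12
  n12 'dbdabc': ·  ←P4
  n13 'da': a→14
  n14 'daa': d→15
  n15 'daad': a→16
  n16 'daada': ·  ←P5
  n17 'aad': a→18
  n18 'aada': ·  ←P6

Failure links (BFS by depth):
  fail(1) 'b': from fail(0)=0 chase 'b': 0 ⇒ 0;  out=∅∪out(0)=∅
  fail(3) 'a': from fail(0)=0 chase 'a': 0 ⇒ 0;  out=∅∪out(0)=∅
  fail(7) 'd': from fail(0)=0 chase 'd': 0 ⇒ 0;  out=∅∪out(0)=∅
  fail(2) 'bb': from fail(1)=0 chase 'b': 0 ⇒ 1;  out={0}∪out(1)={0}
  fail(4) 'aa': from fail(3)=0 chase 'a': 0 ⇒ 3;  out={2}∪out(3)={2}
  fail(6) 'ab': from fail(3)=0 chase 'b': 0 ⇒ 1;  out={3}∪out(1)={3}
  fail(8) 'db': from fail(7)=0 chase 'b': 0 ⇒ 1;  out=∅∪out(1)=∅
  fail(13) 'da': from fail(7)=0 chase 'a': 0 ⇒ 3;  out=∅∪out(3)=∅
  fail(5) 'aac': from fail(4)=3 chase 'c': 3→0 ⇒ 0;  out={1}∪out(0)={1}
  fail(9) 'dbd': from fail(8)=1 chase 'd': 1→0 ⇒ 7;  out=∅∪out(7)=∅
  fail(14) 'daa': from fail(13)=3 chase 'a': 3 ⇒ 4;  out=∅∪out(4)={2}
  fail(17) 'aad': from fail(4)=3 chase 'd': 3→0 ⇒ 7;  out=∅∪out(7)=∅
  fail(10) 'dbda': from fail(9)=7 chase 'a': 7 ⇒ 13;  out=∅∪out(13)=∅
  fail(15) 'daad': from fail(14)=4 chase 'd': 4 ⇒ 17;  out=∅∪out(17)=∅
  fail(18) 'aada': from fail(17)=7 chase 'a': 7 ⇒ 13;  out={6}∪out(13)={6}
  fail(11) 'dbdab': from fail(10)=13 chase 'b': 13→3 ⇒ 6;  out=∅∪out(6)={3}
  fail(16) 'daada': from fail(15)=17 chase 'a': 17 ⇒ 18;  out={5}∪out(18)={5,6}
  fail(12) 'dbdabc': from fail(11)=6 chase 'c': 6→1→0 ⇒ 0;  out={4}∪out(0)={4}

Scan:
[0] read 'b'  n0⇒n1
[1] read 'b'  n1⇒n2  ** P0@[0:1]
[2] read 'd'  n2⇒n7 ·f
[3] read 'b'  n7⇒n8
[4] read 'd'  n8⇒n9
[5] read 'a'  n9⇒n10
[6] read 'b'  n10⇒n11  ** P3@[5:6]
[7] read 'c'  n11⇒n12  ** P4@[2:7]
[8] read 'd'  n12⇒n7 ·f
[9] read 'b'  n7⇒n8
[10] read 'd'  n8⇒n9
[11] read 'a'  n9⇒n10
[12] read 'b'  n10⇒n11  ** P3@[11:12]
[13] read 'c'  n11⇒n12  ** P4@[8:13]
[14] read 'a'  n12⇒n3 ·f
[15] read 'a'  n3⇒n4  ** P2@[14:15]
[16] read 'd'  n4⇒n17
[17] read 'a'  n17⇒n18  ** P6@[14:17]
[18] read 'a'  n18⇒n14 ·f  ** P2@[17:18]
[19] read 'b'  n14⇒n6 ·f  ** P3@[18:19]
[20] read 'd'  n6⇒n7 ·f
[21] read 'd'  n7⇒n7 ·f
[22] read 'b'  n7⇒n8
[23] read 'd'  n8⇒n9
[24] read 'a'  n9⇒n10
[25] read 'b'  n10⇒n11  ** P3@[24:25]
[26] read 'c'  n11⇒n12  ** P4@[21:26]
[27] read 'c'  n12⇒n0 ·f
[28] read 'b'  n0⇒n1
[29] read 'a'  n1⇒n3 ·f
[30] read 'a'  n3⇒n4  ** P2@[29:30]
[31] read 'c'  n4⇒n5  ** P1@[29:31]
[32] read 'c'  n5⇒n0 ·f
[33] read 'c'  n0⇒n0
[34] read 'a'  n0⇒n3
[35] read 'a'  n3⇒n4  ** P2@[34:35]
[36] read 'd'  n4⇒n17
[37] read 'a'  n17⇒n18  ** P6@[34:37]
[38] read 'a'  n18⇒n14 ·f  ** P2@[37:38]
[39] read 'a'  n14⇒n4 ·f  ** P2@[38:39]
[40] read 'd'  n4⇒n17
[41] read 'a'  n17⇒n18  ** P6@[38:41]
[42] read 'c'  n18⇒n0 ·f
[43] read 'a'  n0⇒n3
[44] read 'a'  n3⇒n4  ** P2@[43:44]
[45] read 'a'  n4⇒n4 ·f  ** P2@[44:45]
[46] read 'a'  n4⇒n4 ·f  ** P2@[45:46]
[47] read 'c'  n4⇒n5  ** P1@[45:47]
[48] read 'c'  n5⇒n0 ·f
[49] read 'd'  n0⇒n7
[50] read 'b'  n7⇒n8
[51] read 'd'  n8⇒n9
[52] read 'c'  n9⇒n0 ·f
[53] read 'c'  n0⇒n0
[54] read 'd'  n0⇒n7
[55] read 'c'  n7⇒n0 ·f
[56] read 'a'  n0⇒n3
[57] read 'b'  n3⇒n6  ** P3@[56:57]
[58] read 'b'  n6⇒n2 ·f  ** P0@[57:58]
[59] read 'b'  n2⇒n2 ·f  ** P0@[58:59]
[60] read 'b'  n2⇒n2 ·f  ** P0@[59:60]
[61] read 'b'  n2⇒n2 ·f  ** P0@[60:61]
[62] read 'b'  n2⇒n2 ·f  ** P0@[61:62]
[63] read 'a'  n2⇒n3 ·f
[64] read 'b'  n3⇒n6  ** P3@[63:64]
[65] read 'a'  n6⇒n3 ·f
[66] read 'a'  n3⇒n4  ** P2@[65:66]
[67] read 'a'  n4⇒n4 ·f  ** P2@[66:67]
[68] read 'd'  n4⇒n17
[69] read 'a'  n17⇒n18  ** P6@[66:69]
[70] read 'a'  n18⇒n14 ·f  ** P2@[69:70]
[71] read 'a'  n14⇒n4 ·f  ** P2@[70:71]
[72] read 'a'  n4⇒n4 ·f  ** P2@[71:72]
[73] read 'a'  n4⇒n4 ·f  ** P2@[72:73]

Result: [[1,0],[6,3],[7,4],[12,3],[13,4],[15,2],[17,6],[18,2],[19,3],[25,3],[26,4],[30,2],[31,1],[35,2],[37,6],[38,2],[39,2],[41,6],[44,2],[45,2],[46,2],[47,1],[57,3],[58,0],[59,0],[60,0],[61,0],[62,0],[64,3],[66,2],[67,2],[69,6],[70,2],[71,2],[72,2],[73,2]]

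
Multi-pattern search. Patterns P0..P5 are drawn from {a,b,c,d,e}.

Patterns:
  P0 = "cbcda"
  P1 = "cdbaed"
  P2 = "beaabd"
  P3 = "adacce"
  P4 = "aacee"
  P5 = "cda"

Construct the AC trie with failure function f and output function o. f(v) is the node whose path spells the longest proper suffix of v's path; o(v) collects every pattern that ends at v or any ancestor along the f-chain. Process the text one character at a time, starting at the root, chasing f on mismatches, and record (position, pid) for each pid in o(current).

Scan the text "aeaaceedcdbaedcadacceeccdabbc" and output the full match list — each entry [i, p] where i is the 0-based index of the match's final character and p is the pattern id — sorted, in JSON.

Build automaton:
Trie (insert patterns):
  0='ε' goto a→17 b→11 c→1
  1='c' goto b→2 d→6
  2='cb' goto c→3
  3='cbc' goto d→4
  4='cbcd' goto a→5
  5='cbcda' goto ·  ←P0
  6='cd' goto a→27 b→7
  7='cdb' goto a→8
  8='cdba' goto e→9
  9='cdbae' goto d→10
  10='cdbaed' goto ·  ←P1
  11='b' goto e→12
  12='be' goto a→13
  13='bea' goto a→14
  14='beaa' goto b→15
  15='beaab' goto d→16
  16='beaabd' goto ·  ←P2
  17='a' goto a→23 d→18
  18='ad' goto a→19
  19='ada' goto c→20
  20='adac' goto c→21
  21='adacc' goto e→22
  22='adacce' goto ·  ←P3
  23='aa' goto c→24
  24='aac' goto e→25
  25='aace' goto e→26
  26='aacee' goto ·  ←P4
  27='cda' goto ·  ←P5

Failure links (BFS by depth):
  n1('c'): parent n0 fail=0; on 'c' 0 → fail=0;  out ∅∪∅=∅
  n11('b'): parent n0 fail=0; on 'b' 0 → fail=0;  out ∅∪∅=∅
  n17('a'): parent n0 fail=0; on 'a' 0 → fail=0;  out ∅∪∅=∅
  n2('cb'): parent n1 fail=0; on 'b' 0 → fail=11;  out ∅∪∅=∅
  n6('cd'): parent n1 fail=0; on 'd' 0 → fail=0;  out ∅∪∅=∅
  n12('be'): parent n11 fail=0; on 'e' 0 → fail=0;  out ∅∪∅=∅
  n18('ad'): parent n17 fail=0; on 'd' 0 → fail=0;  out ∅∪∅=∅
  n23('aa'): parent n17 fail=0; on 'a' 0 → fail=17;  out ∅∪∅=∅
  n3('cbc'): parent n2 fail=11; on 'c' 11→0 → fail=1;  out ∅∪∅=∅
  n7('cdb'): parent n6 fail=0; on 'b' 0 → fail=11;  out ∅∪∅=∅
  n13('bea'): parent n12 fail=0; on 'a' 0 → fail=17;  out ∅∪∅=∅
  n19('ada'): parent n18 fail=0; on 'a' 0 → fail=17;  out ∅∪∅=∅
  n24('aac'): parent n23 fail=17; on 'c' 17→0 → fail=1;  out ∅∪∅=∅
  n27('cda'): parent n6 fail=0; on 'a' 0 → fail=17;  out {5}∪∅={5}
  n4('cbcd'): parent n3 fail=1; on 'd' 1 → fail=6;  out ∅∪∅=∅
  n8('cdba'): parent n7 fail=11; on 'a' 11→0 → fail=17;  out ∅∪∅=∅
  n14('beaa'): parent n13 fail=17; on 'a' 17 → fail=23;  out ∅∪∅=∅
  n20('adac'): parent n19 fail=17; on 'c' 17→0 → fail=1;  out ∅∪∅=∅
  n25('aace'): parent n24 fail=1; on 'e' 1→0 → fail=0;  out ∅∪∅=∅
  n5('cbcda'): parent n4 fail=6; on 'a' 6 → fail=27;  out {0}∪{5}={0,5}
  n9('cdbae'): parent n8 fail=17; on 'e' 17→0 → fail=0;  out ∅∪∅=∅
  n15('beaab'): parent n14 fail=23; on 'b' 23→17→0 → fail=11;  out ∅∪∅=∅
  n21('adacc'): parent n20 fail=1; on 'c' 1→0 → fail=1;  out ∅∪∅=∅
  n26('aacee'): parent n25 fail=0; on 'e' 0 → fail=0;  out {4}∪∅={4}
  n10('cdbaed'): parent n9 fail=0; on 'd' 0 → fail=0;  out {1}∪∅={1}
  n16('beaabd'): parent n15 fail=11; on 'd' 11→0 → fail=0;  out {2}∪∅={2}
  n22('adacce'): parent n21 fail=1; on 'e' 1→0 → fail=0;  out {3}∪∅={3}

Run:
i=0 'a': node 0→17
i=1 'e': node 17→0 (via fail)
i=2 'a': node 0→17
i=3 'a': node 17→23
i=4 'c': node 23→24
i=5 'e': node 24→25
i=6 'e': node 25→26  ** P4@[2:6]
i=7 'd': node 26→0 (via fail)
i=8 'c': node 0→1
i=9 'd': node 1→6
i=10 'b': node 6→7
i=11 'a': node 7→8
i=12 'e': node 8→9
i=13 'd': node 9→10  ** P1@[8:13]
i=14 'c': node 10→1 (via fail)
i=15 'a': node 1→17 (via fail)
i=16 'd': node 17→18
i=17 'a': node 18→19
i=18 'c': node 19→20
i=19 'c': node 20→21
i=20 'e': node 21→22  ** P3@[15:20]
i=21 'e': node 22→0 (via fail)
i=22 'c': node 0→1
i=23 'c': node 1→1 (via fail)
i=24 'd': node 1→6
i=25 'a': node 6→27  ** P5@[23:25]
i=26 'b': node 27→11 (via fail)
i=27 'b': node 11→11 (via fail)
i=28 'c': node 11→1 (via fail)

Result: [[6,4],[13,1],[20,3],[25,5]]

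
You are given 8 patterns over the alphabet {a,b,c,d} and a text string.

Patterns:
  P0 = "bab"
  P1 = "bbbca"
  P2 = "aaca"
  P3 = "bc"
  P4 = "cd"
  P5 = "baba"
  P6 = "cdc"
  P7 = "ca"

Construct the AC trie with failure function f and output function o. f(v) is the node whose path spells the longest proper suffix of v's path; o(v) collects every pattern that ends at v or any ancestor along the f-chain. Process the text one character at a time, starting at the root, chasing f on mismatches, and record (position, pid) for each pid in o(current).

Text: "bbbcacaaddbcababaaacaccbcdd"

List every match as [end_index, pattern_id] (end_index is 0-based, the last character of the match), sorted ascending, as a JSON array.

Build automaton:
Trie nodes:
  0='ε' goto a→8 b→1 c→13
  1='b' goto a→2 b→4 c→12
  2='ba' goto b→3
  3='bab' goto a→15  [P0 ends]
  4='bb' goto b→5
  5='bbb' goto c→6
  6='bbbc' goto a→7
  7='bbbca' goto ·  [P1 ends]
  8='a' goto a→9
  9='aa' goto c→10
  10='aac' goto a→11
  11='aaca' goto ·  [P2 ends]
  12='bc' goto ·  [P3 ends]
  13='c' goto a→17 d→14
  14='cd' goto c→16  [P4 ends]
  15='baba' goto ·  [P5 ends]
  16='cdc' goto ·  [P6 ends]
  17='ca' goto ·  [P7 ends]

BFS fail/out derivation:
  n1('b'): parent n0 fail=0; on 'b' 0 → fail=0;  out ∅∪∅=∅
  n8('a'): parent n0 fail=0; on 'a' 0 → fail=0;  out ∅∪∅=∅
  n13('c'): parent n0 fail=0; on 'c' 0 → fail=0;  out ∅∪∅=∅
  n2('ba'): parent n1 fail=0; on 'a' 0 → fail=8;  out ∅∪∅=∅
  n4('bb'): parent n1 fail=0; on 'b' 0 → fail=1;  out ∅∪∅=∅
  n9('aa'): parent n8 fail=0; on 'a' 0 → fail=8;  out ∅∪∅=∅
  n12('bc'): parent n1 fail=0; on 'c' 0 → fail=13;  out {3}∪∅={3}
  n14('cd'): parent n13 fail=0; on 'd' 0 → fail=0;  out {4}∪∅={4}
  n17('ca'): parent n13 fail=0; on 'a' 0 → fail=8;  out {7}∪∅={7}
  n3('bab'): parent n2 fail=8; on 'b' 8→0 → fail=1;  out {0}∪∅={0}
  n5('bbb'): parent n4 fail=1; on 'b' 1 → fail=4;  out ∅∪∅=∅
  n10('aac'): parent n9 fail=8; on 'c' 8→0 → fail=13;  out ∅∪∅=∅
  n16('cdc'): parent n14 fail=0; on 'c' 0 → fail=13;  out {6}∪∅={6}
  n6('bbbc'): parent n5 fail=4; on 'c' 4→1 → fail=12;  out ∅∪{3}={3}
  n11('aaca'): parent n10 fail=13; on 'a' 13 → fail=17;  out {2}∪{7}={2,7}
  n15('baba'): parent n3 fail=1; on 'a' 1 → fail=2;  out {5}∪∅={5}
  n7('bbbca'): parent n6 fail=12; on 'a' 12→13 → fail=17;  out {1}∪{7}={1,7}

Run:
[0] read 'b'  n0⇒n1
[1] read 'b'  n1⇒n4
[2] read 'b'  n4⇒n5
[3] read 'c'  n5⇒n6  ** P3@[2:3]
[4] read 'a'  n6⇒n7  ** P1@[0:4],P7@[3:4]
[5] read 'c'  n7⇒n13 ·f
[6] read 'a'  n13⇒n17  ** P7@[5:6]
[7] read 'a'  n17⇒n9 ·f
[8] read 'd'  n9⇒n0 ·f
[9] read 'd'  n0⇒n0
[10] read 'b'  n0⇒n1
[11] read 'c'  n1⇒n12  ** P3@[10:11]
[12] read 'a'  n12⇒n17 ·f  ** P7@[11:12]
[13] read 'b'  n17⇒n1 ·f
[14] read 'a'  n1⇒n2
[15] read 'b'  n2⇒n3  ** P0@[13:15]
[16] read 'a'  n3⇒n15  ** P5@[13:16]
[17] read 'a'  n15⇒n9 ·f
[18] read 'a'  n9⇒n9 ·f
[19] read 'c'  n9⇒n10
[20] read 'a'  n10⇒n11  ** P2@[17:20],P7@[19:20]
[21] read 'c'  n11⇒n13 ·f
[22] read 'c'  n13⇒n13 ·f
[23] read 'b'  n13⇒n1 ·f
[24] read 'c'  n1⇒n12  ** P3@[23:24]
[25] read 'd'  n12⇒n14 ·f  ** P4@[24:25]
[26] read 'd'  n14⇒n0 ·f

All matches (sorted): [[3,3],[4,1],[4,7],[6,7],[11,3],[12,7],[15,0],[16,5],[20,2],[20,7],[24,3],[25,4]]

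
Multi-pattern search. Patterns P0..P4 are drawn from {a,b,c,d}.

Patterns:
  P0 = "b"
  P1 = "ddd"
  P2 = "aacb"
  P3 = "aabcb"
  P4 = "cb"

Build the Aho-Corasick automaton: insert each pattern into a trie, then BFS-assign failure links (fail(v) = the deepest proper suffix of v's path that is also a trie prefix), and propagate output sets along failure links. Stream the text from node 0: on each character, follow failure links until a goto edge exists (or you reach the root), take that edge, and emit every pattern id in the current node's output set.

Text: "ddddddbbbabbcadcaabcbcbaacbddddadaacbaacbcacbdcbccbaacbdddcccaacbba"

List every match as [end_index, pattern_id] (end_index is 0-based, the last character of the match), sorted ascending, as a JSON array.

Build:
Trie nodes:
  n0 'ε': a→5 b→1 c→12 d→2
  n1 'b': ·  ←P0
  n2 'd': d→3
  n3 'dd': d→4
  n4 'ddd': ·  ←P1
  n5 'a': a→6
  n6 'aa': b→9 c→7
  n7 'aac': b→8
  n8 'aacb': ·  ←P2
  n9 'aab': c→10
  n10 'aabc': b→11
  n11 'aabcb': ·  ←P3
  n12 'c': b→13
  n13 'cb': ·  ←P4

Failure links (BFS by depth):
  fail(1) 'b': from fail(0)=0 chase 'b': 0 ⇒ 0;  out={0}∪out(0)={0}
  fail(2) 'd': from fail(0)=0 chase 'd': 0 ⇒ 0;  out=∅∪out(0)=∅
  fail(5) 'a': from fail(0)=0 chase 'a': 0 ⇒ 0;  out=∅∪out(0)=∅
  fail(12) 'c': from fail(0)=0 chase 'c': 0 ⇒ 0;  out=∅∪out(0)=∅
  fail(3) 'dd': from fail(2)=0 chase 'd': 0 ⇒ 2;  out=∅∪out(2)=∅
  fail(6) 'aa': from fail(5)=0 chase 'a': 0 ⇒ 5;  out=∅∪out(5)=∅
  fail(13) 'cb': from fail(12)=0 chase 'b': 0 ⇒ 1;  out={4}∪out(1)={0,4}
  fail(4) 'ddd': from fail(3)=2 chase 'd': 2 ⇒ 3;  out={1}∪out(3)={1}
  fail(7) 'aac': from fail(6)=5 chase 'c': 5→0 ⇒ 12;  out=∅∪out(12)=∅
  fail(9) 'aab': from fail(6)=5 chase 'b': 5→0 ⇒ 1;  out=∅∪out(1)={0}
  fail(8) 'aacb': from fail(7)=12 chase 'b': 12 ⇒ 13;  out={2}∪out(13)={0,2,4}
  fail(10) 'aabc': from fail(9)=1 chase 'c': 1→0 ⇒ 12;  out=∅∪out(12)=∅
  fail(11) 'aabcb': from fail(10)=12 chase 'b': 12 ⇒ 13;  out={3}∪out(13)={0,3,4}

Run:
pos 0 'd': at 2
pos 1 'd': at 3
pos 2 'd': at 4  → match P1@[0:2]
pos 3 'd': at 4 ·f  → match P1@[1:3]
pos 4 'd': at 4 ·f  → match P1@[2:4]
pos 5 'd': at 4 ·f  → match P1@[3:5]
pos 6 'b': at 1 ·f  → match P0@[6:6]
pos 7 'b': at 1 ·f  → match P0@[7:7]
pos 8 'b': at 1 ·f  → match P0@[8:8]
pos 9 'a': at 5 ·f
pos 10 'b': at 1 ·f  → match P0@[10:10]
pos 11 'b': at 1 ·f  → match P0@[11:11]
pos 12 'c': at 12 ·f
pos 13 'a': at 5 ·f
pos 14 'd': at 2 ·f
pos 15 'c': at 12 ·f
pos 16 'a': at 5 ·f
pos 17 'a': at 6
pos 18 'b': at 9  → match P0@[18:18]
pos 19 'c': at 10
pos 20 'b': at 11  → match P0@[20:20],P3@[16:20],P4@[19:20]
pos 21 'c': at 12 ·f
pos 22 'b': at 13  → match P0@[22:22],P4@[21:22]
pos 23 'a': at 5 ·f
pos 24 'a': at 6
pos 25 'c': at 7
pos 26 'b': at 8  → match P0@[26:26],P2@[23:26],P4@[25:26]
pos 27 'd': at 2 ·f
pos 28 'd': at 3
pos 29 'd': at 4  → match P1@[27:29]
pos 30 'd': at 4 ·f  → match P1@[28:30]
pos 31 'a': at 5 ·f
pos 32 'd': at 2 ·f
pos 33 'a': at 5 ·f
pos 34 'a': at 6
pos 35 'c': at 7
pos 36 'b': at 8  → match P0@[36:36],P2@[33:36],P4@[35:36]
pos 37 'a': at 5 ·f
pos 38 'a': at 6
pos 39 'c': at 7
pos 40 'b': at 8  → match P0@[40:40],P2@[37:40],P4@[39:40]
pos 41 'c': at 12 ·f
pos 42 'a': at 5 ·f
pos 43 'c': at 12 ·f
pos 44 'b': at 13  → match P0@[44:44],P4@[43:44]
pos 45 'd': at 2 ·f
pos 46 'c': at 12 ·f
pos 47 'b': at 13  → match P0@[47:47],P4@[46:47]
pos 48 'c': at 12 ·f
pos 49 'c': at 12 ·f
pos 50 'b': at 13  → match P0@[50:50],P4@[49:50]
pos 51 'a': at 5 ·f
pos 52 'a': at 6
pos 53 'c': at 7
pos 54 'b': at 8  → match P0@[54:54],P2@[51:54],P4@[53:54]
pos 55 'd': at 2 ·f
pos 56 'd': at 3
pos 57 'd': at 4  → match P1@[55:57]
pos 58 'c': at 12 ·f
pos 59 'c': at 12 ·f
pos 60 'c': at 12 ·f
pos 61 'a': at 5 ·f
pos 62 'a': at 6
pos 63 'c': at 7
pos 64 'b': at 8  → match P0@[64:64],P2@[61:64],P4@[63:64]
pos 65 'b': at 1 ·f  → match P0@[65:65]
pos 66 'a': at 5 ·f

Result: [[2,1],[3,1],[4,1],[5,1],[6,0],[7,0],[8,0],[10,0],[11,0],[18,0],[20,0],[20,3],[20,4],[22,0],[22,4],[26,0],[26,2],[26,4],[29,1],[30,1],[36,0],[36,2],[36,4],[40,0],[40,2],[40,4],[44,0],[44,4],[47,0],[47,4],[50,0],[50,4],[54,0],[54,2],[54,4],[57,1],[64,0],[64,2],[64,4],[65,0]]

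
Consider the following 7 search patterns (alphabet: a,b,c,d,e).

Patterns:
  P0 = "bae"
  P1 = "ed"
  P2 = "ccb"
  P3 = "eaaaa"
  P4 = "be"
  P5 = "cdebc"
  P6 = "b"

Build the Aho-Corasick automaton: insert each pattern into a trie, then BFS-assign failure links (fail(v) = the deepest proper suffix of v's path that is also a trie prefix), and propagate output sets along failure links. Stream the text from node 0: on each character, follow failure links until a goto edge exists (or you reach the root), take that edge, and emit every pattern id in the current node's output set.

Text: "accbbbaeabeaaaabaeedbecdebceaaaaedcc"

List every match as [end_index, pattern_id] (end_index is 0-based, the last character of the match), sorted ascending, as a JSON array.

Construct AC machine:
Trie nodes:
  0='ε' goto b→1 c→6 e→4
  1='b' goto a→2 e→13  ←P6
  2='ba' goto e→3
  3='bae' goto ·  ←P0
  4='e' goto a→9 d→5
  5='ed' goto ·  ←P1
  6='c' goto c→7 d→14
  7='cc' goto b→8
  8='ccb' goto ·  ←P2
  9='ea' goto a→10
  10='eaa' goto a→11
  11='eaaa' goto a→12
  12='eaaaa' goto ·  ←P3
  13='be' goto ·  ←P4
  14='cd' goto e→15
  15='cde' goto b→16
  16='cdeb' goto c→17
  17='cdebc' goto ·  ←P5

Failure links (BFS by depth):
  fail(1) 'b': from fail(0)=0 chase 'b': 0 ⇒ 0;  out={6}∪out(0)={6}
  fail(4) 'e': from fail(0)=0 chase 'e': 0 ⇒ 0;  out=∅∪out(0)=∅
  fail(6) 'c': from fail(0)=0 chase 'c': 0 ⇒ 0;  out=∅∪out(0)=∅
  fail(2) 'ba': from fail(1)=0 chase 'a': 0 ⇒ 0;  out=∅∪out(0)=∅
  fail(5) 'ed': from fail(4)=0 chase 'd': 0 ⇒ 0;  out={1}∪out(0)={1}
  fail(7) 'cc': from fail(6)=0 chase 'c': 0 ⇒ 6;  out=∅∪out(6)=∅
  fail(9) 'ea': from fail(4)=0 chase 'a': 0 ⇒ 0;  out=∅∪out(0)=∅
  fail(13) 'be': from fail(1)=0 chase 'e': 0 ⇒ 4;  out={4}∪out(4)={4}
  fail(14) 'cd': from fail(6)=0 chase 'd': 0 ⇒ 0;  out=∅∪out(0)=∅
  fail(3) 'bae': from fail(2)=0 chase 'e': 0 ⇒ 4;  out={0}∪out(4)={0}
  fail(8) 'ccb': from fail(7)=6 chase 'b': 6→0 ⇒ 1;  out={2}∪out(1)={2,6}
  fail(10) 'eaa': from fail(9)=0 chase 'a': 0 ⇒ 0;  out=∅∪out(0)=∅
  fail(15) 'cde': from fail(14)=0 chase 'e': 0 ⇒ 4;  out=∅∪out(4)=∅
  fail(11) 'eaaa': from fail(10)=0 chase 'a': 0 ⇒ 0;  out=∅∪out(0)=∅
  fail(16) 'cdeb': from fail(15)=4 chase 'b': 4→0 ⇒ 1;  out=∅∪out(1)={6}
  fail(12) 'eaaaa': from fail(11)=0 chase 'a': 0 ⇒ 0;  out={3}∪out(0)={3}
  fail(17) 'cdebc': from fail(16)=1 chase 'c': 1→0 ⇒ 6;  out={5}∪out(6)={5}

Text stream:
[0] read 'a'  n0⇒n0
[1] read 'c'  n0⇒n6
[2] read 'c'  n6⇒n7
[3] read 'b'  n7⇒n8  emit P2@[1:3],P6@[3:3]
[4] read 'b'  n8⇒n1 (via fail)  emit P6@[4:4]
[5] read 'b'  n1⇒n1 (via fail)  emit P6@[5:5]
[6] read 'a'  n1⇒n2
[7] read 'e'  n2⇒n3  emit P0@[5:7]
[8] read 'a'  n3⇒n9 (via fail)
[9] read 'b'  n9⇒n1 (via fail)  emit P6@[9:9]
[10] read 'e'  n1⇒n13  emit P4@[9:10]
[11] read 'a'  n13⇒n9 (via fail)
[12] read 'a'  n9⇒n10
[13] read 'a'  n10⇒n11
[14] read 'a'  n11⇒n12  emit P3@[10:14]
[15] read 'b'  n12⇒n1 (via fail)  emit P6@[15:15]
[16] read 'a'  n1⇒n2
[17] read 'e'  n2⇒n3  emit P0@[15:17]
[18] read 'e'  n3⇒n4 (via fail)
[19] read 'd'  n4⇒n5  emit P1@[18:19]
[20] read 'b'  n5⇒n1 (via fail)  emit P6@[20:20]
[21] read 'e'  n1⇒n13  emit P4@[20:21]
[22] read 'c'  n13⇒n6 (via fail)
[23] read 'd'  n6⇒n14
[24] read 'e'  n14⇒n15
[25] read 'b'  n15⇒n16  emit P6@[25:25]
[26] read 'c'  n16⇒n17  emit P5@[22:26]
[27] read 'e'  n17⇒n4 (via fail)
[28] read 'a'  n4⇒n9
[29] read 'a'  n9⇒n10
[30] read 'a'  n10⇒n11
[31] read 'a'  n11⇒n12  emit P3@[27:31]
[32] read 'e'  n12⇒n4 (via fail)
[33] read 'd'  n4⇒n5  emit P1@[32:33]
[34] read 'c'  n5⇒n6 (via fail)
[35] read 'c'  n6⇒n7

Result: [[3,2],[3,6],[4,6],[5,6],[7,0],[9,6],[10,4],[14,3],[15,6],[17,0],[19,1],[20,6],[21,4],[25,6],[26,5],[31,3],[33,1]]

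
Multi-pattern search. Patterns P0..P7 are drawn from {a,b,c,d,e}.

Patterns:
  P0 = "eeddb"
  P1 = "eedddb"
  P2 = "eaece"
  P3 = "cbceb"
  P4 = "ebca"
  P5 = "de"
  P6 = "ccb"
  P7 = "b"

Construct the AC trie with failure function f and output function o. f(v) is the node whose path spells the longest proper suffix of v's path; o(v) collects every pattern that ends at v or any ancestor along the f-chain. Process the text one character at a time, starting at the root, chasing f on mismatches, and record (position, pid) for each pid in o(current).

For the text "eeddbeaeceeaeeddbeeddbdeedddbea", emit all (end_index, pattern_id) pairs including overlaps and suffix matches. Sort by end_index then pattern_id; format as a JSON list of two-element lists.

Construct AC machine:
Trie nodes:
  n0 'ε': b→24 c→12 d→20 e→1
  n1 'e': a→8 b→17 e→2
  n2 'ee': d→3
  n3 'eed': d→4
  n4 'eedd': b→5 d→6
  n5 'eeddb': ·  ←P0
  n6 'eeddd': b→7
  n7 'eedddb': ·  ←P1
  n8 'ea': e→9
  n9 'eae': c→10
  n10 'eaec': e→11
  n11 'eaece': ·  ←P2
  n12 'c': b→13 c→22
  n13 'cb': c→14
  n14 'cbc': e→15
  n15 'cbce': b→16
  n16 'cbceb': ·  ←P3
  n17 'eb': c→18
  n18 'ebc': a→19
  n19 'ebca': ·  ←P4
  n20 'd': e→21
  n21 'de': ·  ←P5
  n22 'cc': b→23
  n23 'ccb': ·  ←P6
  n24 'b': ·  ←P7

Failure links (BFS by depth):
  n1('e'): parent n0 fail=0; on 'e' 0 → fail=0;  out ∅∪∅=∅
  n12('c'): parent n0 fail=0; on 'c' 0 → fail=0;  out ∅∪∅=∅
  n20('d'): parent n0 fail=0; on 'd' 0 → fail=0;  out ∅∪∅=∅
  n24('b'): parent n0 fail=0; on 'b' 0 → fail=0;  out {7}∪∅={7}
  n2('ee'): parent n1 fail=0; on 'e' 0 → fail=1;  out ∅∪∅=∅
  n8('ea'): parent n1 fail=0; on 'a' 0 → fail=0;  out ∅∪∅=∅
  n13('cb'): parent n12 fail=0; on 'b' 0 → fail=24;  out ∅∪{7}={7}
  n17('eb'): parent n1 fail=0; on 'b' 0 → fail=24;  out ∅∪{7}={7}
  n21('de'): parent n20 fail=0; on 'e' 0 → fail=1;  out {5}∪∅={5}
  n22('cc'): parent n12 fail=0; on 'c' 0 → fail=12;  out ∅∪∅=∅
  n3('eed'): parent n2 fail=1; on 'd' 1→0 → fail=20;  out ∅∪∅=∅
  n9('eae'): parent n8 fail=0; on 'e' 0 → fail=1;  out ∅∪∅=∅
  n14('cbc'): parent n13 fail=24; on 'c' 24→0 → fail=12;  out ∅∪∅=∅
  n18('ebc'): parent n17 fail=24; on 'c' 24→0 → fail=12;  out ∅∪∅=∅
  n23('ccb'): parent n22 fail=12; on 'b' 12 → fail=13;  out {6}∪{7}={6,7}
  n4('eedd'): parent n3 fail=20; on 'd' 20→0 → fail=20;  out ∅∪∅=∅
  n10('eaec'): parent n9 fail=1; on 'c' 1→0 → fail=12;  out ∅∪∅=∅
  n15('cbce'): parent n14 fail=12; on 'e' 12→0 → fail=1;  out ∅∪∅=∅
  n19('ebca'): parent n18 fail=12; on 'a' 12→0 → fail=0;  out {4}∪∅={4}
  n5('eeddb'): parent n4 fail=20; on 'b' 20→0 → fail=24;  out {0}∪{7}={0,7}
  n6('eeddd'): parent n4 fail=20; on 'd' 20→0 → fail=20;  out ∅∪∅=∅
  n11('eaece'): parent n10 fail=12; on 'e' 12→0 → fail=1;  out {2}∪∅={2}
  n16('cbceb'): parent n15 fail=1; on 'b' 1 → fail=17;  out {3}∪{7}={3,7}
  n7('eedddb'): parent n6 fail=20; on 'b' 20→0 → fail=24;  out {1}∪{7}={1,7}

Text stream:
[0] read 'e'  n0⇒n1
[1] read 'e'  n1⇒n2
[2] read 'd'  n2⇒n3
[3] read 'd'  n3⇒n4
[4] read 'b'  n4⇒n5  ** P0@[0:4],P7@[4:4]
[5] read 'e'  n5⇒n1 (via fail)
[6] read 'a'  n1⇒n8
[7] read 'e'  n8⇒n9
[8] read 'c'  n9⇒n10
[9] read 'e'  n10⇒n11  ** P2@[5:9]
[10] read 'e'  n11⇒n2 (via fail)
[11] read 'a'  n2⇒n8 (via fail)
[12] read 'e'  n8⇒n9
[13] read 'e'  n9⇒n2 (via fail)
[14] read 'd'  n2⇒n3
[15] read 'd'  n3⇒n4
[16] read 'b'  n4⇒n5  ** P0@[12:16],P7@[16:16]
[17] read 'e'  n5⇒n1 (via fail)
[18] read 'e'  n1⇒n2
[19] read 'd'  n2⇒n3
[20] read 'd'  n3⇒n4
[21] read 'b'  n4⇒n5  ** P0@[17:21],P7@[21:21]
[22] read 'd'  n5⇒n20 (via fail)
[23] read 'e'  n20⇒n21  ** P5@[22:23]
[24] read 'e'  n21⇒n2 (via fail)
[25] read 'd'  n2⇒n3
[26] read 'd'  n3⇒n4
[27] read 'd'  n4⇒n6
[28] read 'b'  n6⇒n7  ** P1@[23:28],P7@[28:28]
[29] read 'e'  n7⇒n1 (via fail)
[30] read 'a'  n1⇒n8

Matches: [[4,0],[4,7],[9,2],[16,0],[16,7],[21,0],[21,7],[23,5],[28,1],[28,7]]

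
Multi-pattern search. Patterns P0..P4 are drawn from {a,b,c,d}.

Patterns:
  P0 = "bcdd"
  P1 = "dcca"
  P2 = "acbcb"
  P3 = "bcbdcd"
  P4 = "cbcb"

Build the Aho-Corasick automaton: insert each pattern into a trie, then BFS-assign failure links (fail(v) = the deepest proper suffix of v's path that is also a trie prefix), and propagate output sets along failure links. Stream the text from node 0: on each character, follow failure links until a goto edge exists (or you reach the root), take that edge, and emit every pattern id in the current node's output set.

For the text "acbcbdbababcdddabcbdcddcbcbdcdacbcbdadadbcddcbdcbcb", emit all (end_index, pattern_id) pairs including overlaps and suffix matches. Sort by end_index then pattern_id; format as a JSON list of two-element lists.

Build automaton:
Trie nodes:
  0='ε' goto a→9 b→1 c→18 d→5
  1='b' goto c→2
  2='bc' goto b→14 d→3
  3='bcd' goto d→4
  4='bcdd' goto ·  ←P0
  5='d' goto c→6
  6='dc' goto c→7
  7='dcc' goto a→8
  8='dcca' goto ·  ←P1
  9='a' goto c→10
  10='ac' goto b→11
  11='acb' goto c→12
  12='acbc' goto b→13
  13='acbcb' goto ·  ←P2
  14='bcb' goto d→15
  15='bcbd' goto c→16
  16='bcbdc' goto d→17
  17='bcbdcd' goto ·  ←P3
  18='c' goto b→19
  19='cb' goto c→20
  20='cbc' goto b→21
  21='cbcb' goto ·  ←P4

BFS fail/out derivation:
  fail(1) 'b': from fail(0)=0 chase 'b': 0 ⇒ 0;  out=∅∪out(0)=∅
  fail(5) 'd': from fail(0)=0 chase 'd': 0 ⇒ 0;  out=∅∪out(0)=∅
  fail(9) 'a': from fail(0)=0 chase 'a': 0 ⇒ 0;  out=∅∪out(0)=∅
  fail(18) 'c': from fail(0)=0 chase 'c': 0 ⇒ 0;  out=∅∪out(0)=∅
  fail(2) 'bc': from fail(1)=0 chase 'c': 0 ⇒ 18;  out=∅∪out(18)=∅
  fail(6) 'dc': from fail(5)=0 chase 'c': 0 ⇒ 18;  out=∅∪out(18)=∅
  fail(10) 'ac': from fail(9)=0 chase 'c': 0 ⇒ 18;  out=∅∪out(18)=∅
  fail(19) 'cb': from fail(18)=0 chase 'b': 0 ⇒ 1;  out=∅∪out(1)=∅
  fail(3) 'bcd': from fail(2)=18 chase 'd': 18→0 ⇒ 5;  out=∅∪out(5)=∅
  fail(7) 'dcc': from fail(6)=18 chase 'c': 18→0 ⇒ 18;  out=∅∪out(18)=∅
  fail(11) 'acb': from fail(10)=18 chase 'b': 18 ⇒ 19;  out=∅∪out(19)=∅
  fail(14) 'bcb': from fail(2)=18 chase 'b': 18 ⇒ 19;  out=∅∪out(19)=∅
  fail(20) 'cbc': from fail(19)=1 chase 'c': 1 ⇒ 2;  out=∅∪out(2)=∅
  fail(4) 'bcdd': from fail(3)=5 chase 'd': 5→0 ⇒ 5;  out={0}∪out(5)={0}
  fail(8) 'dcca': from fail(7)=18 chase 'a': 18→0 ⇒ 9;  out={1}∪out(9)={1}
  fail(12) 'acbc': from fail(11)=19 chase 'c': 19 ⇒ 20;  out=∅∪out(20)=∅
  fail(15) 'bcbd': from fail(14)=19 chase 'd': 19→1→0 ⇒ 5;  out=∅∪out(5)=∅
  fail(21) 'cbcb': from fail(20)=2 chase 'b': 2 ⇒ 14;  out={4}∪out(14)={4}
  fail(13) 'acbcb': from fail(12)=20 chase 'b': 20 ⇒ 21;  out={2}∪out(21)={2,4}
  fail(16) 'bcbdc': from fail(15)=5 chase 'c': 5 ⇒ 6;  out=∅∪out(6)=∅
  fail(17) 'bcbdcd': from fail(16)=6 chase 'd': 6→18→0 ⇒ 5;  out={3}∪out(5)={3}

Run:
i=0 'a': node 0→9
i=1 'c': node 9→10
i=2 'b': node 10→11
i=3 'c': node 11→12
i=4 'b': node 12→13  emit P2@[0:4],P4@[1:4]
i=5 'd': node 13→15 ·f
i=6 'b': node 15→1 ·f
i=7 'a': node 1→9 ·f
i=8 'b': node 9→1 ·f
i=9 'a': node 1→9 ·f
i=10 'b': node 9→1 ·f
i=11 'c': node 1→2
i=12 'd': node 2→3
i=13 'd': node 3→4  emit P0@[10:13]
i=14 'd': node 4→5 ·f
i=15 'a': node 5→9 ·f
i=16 'b': node 9→1 ·f
i=17 'c': node 1→2
i=18 'b': node 2→14
i=19 'd': node 14→15
i=20 'c': node 15→16
i=21 'd': node 16→17  emit P3@[16:21]
i=22 'd': node 17→5 ·f
i=23 'c': node 5→6
i=24 'b': node 6→19 ·f
i=25 'c': node 19→20
i=26 'b': node 20→21  emit P4@[23:26]
i=27 'd': node 21→15 ·f
i=28 'c': node 15→16
i=29 'd': node 16→17  emit P3@[24:29]
i=30 'a': node 17→9 ·f
i=31 'c': node 9→10
i=32 'b': node 10→11
i=33 'c': node 11→12
i=34 'b': node 12→13  emit P2@[30:34],P4@[31:34]
i=35 'd': node 13→15 ·f
i=36 'a': node 15→9 ·f
i=37 'd': node 9→5 ·f
i=38 'a': node 5→9 ·f
i=39 'd': node 9→5 ·f
i=40 'b': node 5→1 ·f
i=41 'c': node 1→2
i=42 'd': node 2→3
i=43 'd': node 3→4  emit P0@[40:43]
i=44 'c': node 4→6 ·f
i=45 'b': node 6→19 ·f
i=46 'd': node 19→5 ·f
i=47 'c': node 5→6
i=48 'b': node 6→19 ·f
i=49 'c': node 19→20
i=50 'b': node 20→21  emit P4@[47:50]

Result: [[4,2],[4,4],[13,0],[21,3],[26,4],[29,3],[34,2],[34,4],[43,0],[50,4]]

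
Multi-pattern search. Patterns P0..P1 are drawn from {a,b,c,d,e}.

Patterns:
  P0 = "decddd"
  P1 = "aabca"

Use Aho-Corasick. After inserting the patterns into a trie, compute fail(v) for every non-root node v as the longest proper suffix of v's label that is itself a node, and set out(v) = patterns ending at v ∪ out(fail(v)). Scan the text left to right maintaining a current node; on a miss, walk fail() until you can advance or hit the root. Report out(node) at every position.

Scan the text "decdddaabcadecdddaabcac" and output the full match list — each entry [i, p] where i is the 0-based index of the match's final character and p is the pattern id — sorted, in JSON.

Build automaton:
Trie (insert patterns):
  0='ε' goto a→7 d→1
  1='d' goto e→2
  2='de' goto c→3
  3='dec' goto d→4
  4='decd' goto d→5
  5='decdd' goto d→6
  6='decddd' goto ·  ←P0
  7='a' goto a→8
  8='aa' goto b→9
  9='aab' goto c→10
  10='aabc' goto a→11
  11='aabca' goto ·  ←P1

Failure links (BFS by depth):
  fail(1) 'd': from fail(0)=0 chase 'd': 0 ⇒ 0;  out=∅∪out(0)=∅
  fail(7) 'a': from fail(0)=0 chase 'a': 0 ⇒ 0;  out=∅∪out(0)=∅
  fail(2) 'de': from fail(1)=0 chase 'e': 0 ⇒ 0;  out=∅∪out(0)=∅
  fail(8) 'aa': from fail(7)=0 chase 'a': 0 ⇒ 7;  out=∅∪out(7)=∅
  fail(3) 'dec': from fail(2)=0 chase 'c': 0 ⇒ 0;  out=∅∪out(0)=∅
  fail(9) 'aab': from fail(8)=7 chase 'b': 7→0 ⇒ 0;  out=∅∪out(0)=∅
  fail(4) 'decd': from fail(3)=0 chase 'd': 0 ⇒ 1;  out=∅∪out(1)=∅
  fail(10) 'aabc': from fail(9)=0 chase 'c': 0 ⇒ 0;  out=∅∪out(0)=∅
  fail(5) 'decdd': from fail(4)=1 chase 'd': 1→0 ⇒ 1;  out=∅∪out(1)=∅
  fail(11) 'aabca': from fail(10)=0 chase 'a': 0 ⇒ 7;  out={1}∪out(7)={1}
  fail(6) 'decddd': from fail(5)=1 chase 'd': 1→0 ⇒ 1;  out={0}∪out(1)={0}

Scan:
i=0 'd': node 0→1
i=1 'e': node 1→2
i=2 'c': node 2→3
i=3 'd': node 3→4
i=4 'd': node 4→5
i=5 'd': node 5→6  emit P0@[0:5]
i=6 'a': node 6→7 (via fail)
i=7 'a': node 7→8
i=8 'b': node 8→9
i=9 'c': node 9→10
i=10 'a': node 10→11  emit P1@[6:10]
i=11 'd': node 11→1 (via fail)
i=12 'e': node 1→2
i=13 'c': node 2→3
i=14 'd': node 3→4
i=15 'd': node 4→5
i=16 'd': node 5→6  emit P0@[11:16]
i=17 'a': node 6→7 (via fail)
i=18 'a': node 7→8
i=19 'b': node 8→9
i=20 'c': node 9→10
i=21 'a': node 10→11  emit P1@[17:21]
i=22 'c': node 11→0 (via fail)

Result: [[5,0],[10,1],[16,0],[21,1]]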